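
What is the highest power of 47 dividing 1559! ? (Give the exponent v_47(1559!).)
v_47(1559!) = 33

Legendre's formula: v_p(n!) = Σ_{k ≥ 1} ⌊n / p^k⌋. For p = 47, n = 1559, the terms are:
  ⌊1559/47^1⌋ = ⌊1559/47⌋ = 33
(the next term ⌊1559/47^2⌋ = 0, terminating the sum). Summing: v_47(1559!) = 33 = 33.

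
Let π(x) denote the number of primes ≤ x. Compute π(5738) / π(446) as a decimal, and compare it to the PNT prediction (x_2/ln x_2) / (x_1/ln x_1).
π(5738)/π(446) = 754/86 ≈ 8.7674;  PNT prediction ≈ 9.0681.

π(446) = 86 and π(5738) = 754, so π(5738)/π(446) ≈ 8.7674. The PNT-predicted ratio is (5738/ln(5738)) / (446/ln(446)) ≈ 9.0681. The two agree to within a few percent, as expected.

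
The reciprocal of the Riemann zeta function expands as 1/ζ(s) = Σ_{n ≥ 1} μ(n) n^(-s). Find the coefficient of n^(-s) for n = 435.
μ(435) = -1

Factor n = 435 = 3 · 5 · 29. μ(n) = 0 if any exponent ≥ 2 (not squarefree); otherwise μ(n) = (−1)^{ω(n)} where ω(n) is the number of distinct prime factors. Applying: μ(435) = -1.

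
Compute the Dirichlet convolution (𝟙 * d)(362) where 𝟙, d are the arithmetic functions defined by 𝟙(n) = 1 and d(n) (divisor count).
(𝟙 * d)(362) = 9

Divisors of 362: [1, 2, 181, 362]. For each d | 362:
  d = 1: 𝟙(1) · d(362/1) = 1 · 4 = 4
  d = 2: 𝟙(2) · d(362/2) = 1 · 2 = 2
  d = 181: 𝟙(181) · d(362/181) = 1 · 2 = 2
  d = 362: 𝟙(362) · d(362/362) = 1 · 1 = 1
Summing: (𝟙 * d)(362) = 4 + 2 + 2 + 1 = 9.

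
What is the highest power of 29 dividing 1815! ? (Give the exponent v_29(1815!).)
v_29(1815!) = 64

Legendre's formula: v_p(n!) = Σ_{k ≥ 1} ⌊n / p^k⌋. For p = 29, n = 1815, the terms are:
  ⌊1815/29^1⌋ = ⌊1815/29⌋ = 62
  ⌊1815/29^2⌋ = ⌊1815/841⌋ = 2
(the next term ⌊1815/29^3⌋ = 0, terminating the sum). Summing: v_29(1815!) = 62 + 2 = 64.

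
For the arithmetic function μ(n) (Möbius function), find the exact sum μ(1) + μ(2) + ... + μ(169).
Σ_{n ≤ 169} μ(n) = -1

Compute μ(n) for each 1 ≤ n ≤ 169: μ(1) = 1, μ(2) = -1, μ(3) = -1, μ(4) = 0, μ(5) = -1, μ(6) = 1, μ(7) = -1, μ(8) = 0, μ(9) = 0, μ(10) = 1, μ(11) = -1, μ(12) = 0, μ(13) = -1, μ(14) = 1, μ(15) = 1, μ(16) = 0, μ(17) = -1, μ(18) = 0, μ(19) = -1, μ(20) = 0, μ(21) = 1, μ(22) = 1, μ(23) = -1, μ(24) = 0, μ(25) = 0, μ(26) = 1, μ(27) = 0, μ(28) = 0, μ(29) = -1, μ(30) = -1, μ(31) = -1, μ(32) = 0, μ(33) = 1, μ(34) = 1, μ(35) = 1, μ(36) = 0, μ(37) = -1, μ(38) = 1, μ(39) = 1, μ(40) = 0, μ(41) = -1, μ(42) = -1, μ(43) = -1, μ(44) = 0, μ(45) = 0, μ(46) = 1, μ(47) = -1, μ(48) = 0, μ(49) = 0, μ(50) = 0, μ(51) = 1, μ(52) = 0, μ(53) = -1, μ(54) = 0, μ(55) = 1, μ(56) = 0, μ(57) = 1, μ(58) = 1, μ(59) = -1, μ(60) = 0, μ(61) = -1, μ(62) = 1, μ(63) = 0, μ(64) = 0, μ(65) = 1, μ(66) = -1, μ(67) = -1, μ(68) = 0, μ(69) = 1, μ(70) = -1, μ(71) = -1, μ(72) = 0, μ(73) = -1, μ(74) = 1, μ(75) = 0, μ(76) = 0, μ(77) = 1, μ(78) = -1, μ(79) = -1, μ(80) = 0, μ(81) = 0, μ(82) = 1, μ(83) = -1, μ(84) = 0, μ(85) = 1, μ(86) = 1, μ(87) = 1, μ(88) = 0, μ(89) = -1, μ(90) = 0, μ(91) = 1, μ(92) = 0, μ(93) = 1, μ(94) = 1, μ(95) = 1, μ(96) = 0, μ(97) = -1, μ(98) = 0, μ(99) = 0, μ(100) = 0, μ(101) = -1, μ(102) = -1, μ(103) = -1, μ(104) = 0, μ(105) = -1, μ(106) = 1, μ(107) = -1, μ(108) = 0, μ(109) = -1, μ(110) = -1, μ(111) = 1, μ(112) = 0, μ(113) = -1, μ(114) = -1, μ(115) = 1, μ(116) = 0, μ(117) = 0, μ(118) = 1, μ(119) = 1, μ(120) = 0, μ(121) = 0, μ(122) = 1, μ(123) = 1, μ(124) = 0, μ(125) = 0, μ(126) = 0, μ(127) = -1, μ(128) = 0, μ(129) = 1, μ(130) = -1, μ(131) = -1, μ(132) = 0, μ(133) = 1, μ(134) = 1, μ(135) = 0, μ(136) = 0, μ(137) = -1, μ(138) = -1, μ(139) = -1, μ(140) = 0, μ(141) = 1, μ(142) = 1, μ(143) = 1, μ(144) = 0, μ(145) = 1, μ(146) = 1, μ(147) = 0, μ(148) = 0, μ(149) = -1, μ(150) = 0, μ(151) = -1, μ(152) = 0, μ(153) = 0, μ(154) = -1, μ(155) = 1, μ(156) = 0, μ(157) = -1, μ(158) = 1, μ(159) = 1, μ(160) = 0, μ(161) = 1, μ(162) = 0, μ(163) = -1, μ(164) = 0, μ(165) = -1, μ(166) = 1, μ(167) = -1, μ(168) = 0, μ(169) = 0. Summing all 169 values: -1. (Mertens function M(x) = Σ_{n ≤ x} μ(n); on average M(x) should be small (PNT ⟺ M(x) = o(x)).)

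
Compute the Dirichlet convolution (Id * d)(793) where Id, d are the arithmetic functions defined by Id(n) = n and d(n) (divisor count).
(Id * d)(793) = 945

Divisors of 793: [1, 13, 61, 793]. For each d | 793:
  d = 1: Id(1) · d(793/1) = 1 · 4 = 4
  d = 13: Id(13) · d(793/13) = 13 · 2 = 26
  d = 61: Id(61) · d(793/61) = 61 · 2 = 122
  d = 793: Id(793) · d(793/793) = 793 · 1 = 793
Summing: (Id * d)(793) = 4 + 26 + 122 + 793 = 945.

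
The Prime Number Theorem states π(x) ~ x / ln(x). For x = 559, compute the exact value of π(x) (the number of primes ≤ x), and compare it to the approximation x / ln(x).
π(559) = 102;  x/ln(x) ≈ 88.36;  relative error ≈ 13.37%.

Directly count primes up to 559: π(559) = 102. The PNT approximation gives 559/ln(559) ≈ 559/6.32615 ≈ 88.36. Relative error (π(x) − x/ln(x)) / π(x) ≈ 13.37%; the approximation is known to undercount slightly (Li(x) is a better estimate).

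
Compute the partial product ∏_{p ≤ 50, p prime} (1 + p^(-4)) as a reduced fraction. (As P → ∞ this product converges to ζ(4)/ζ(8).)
∏ = 47811026860845170938198805915402199301066734558460286583378224128/44354583229145063659978971326989541656878007876738536067589135625

The primes p ≤ 50 are [2, 3, 5, 7, 11, 13, 17, 19, 23, 29, 31, 37, 41, 43, 47]. For each, (1 + 1/p^4) = (p^4 + 1)/p^4. Multiplying these fractions over p ∈ [2, 3, 5, 7, 11, 13, 17, 19, 23, 29, 31, 37, 41, 43, 47] gives 47811026860845170938198805915402199301066734558460286583378224128/44354583229145063659978971326989541656878007876738536067589135625. (In the limit P → ∞ this tends to ζ(4)/ζ(8).)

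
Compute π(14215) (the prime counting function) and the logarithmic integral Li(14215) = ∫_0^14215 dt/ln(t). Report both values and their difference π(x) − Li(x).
π(14215) = 1671;  Li(14215) ≈ 1694.76;  π(x) − Li(x) ≈ -23.76.

Direct count of primes ≤ 14215 gives π(14215) = 1671. Numerical evaluation of the logarithmic integral gives Li(14215) ≈ 1694.76. The difference π(x) − Li(x) ≈ -23.76 is typically negative for small/moderate x (Li(x) overestimates), though Littlewood's theorem shows this sign changes infinitely often.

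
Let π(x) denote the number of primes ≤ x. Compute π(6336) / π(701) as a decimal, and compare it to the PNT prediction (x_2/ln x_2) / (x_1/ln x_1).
π(6336)/π(701) = 824/126 ≈ 6.5397;  PNT prediction ≈ 6.7655.

π(701) = 126 and π(6336) = 824, so π(6336)/π(701) ≈ 6.5397. The PNT-predicted ratio is (6336/ln(6336)) / (701/ln(701)) ≈ 6.7655. The two agree to within a few percent, as expected.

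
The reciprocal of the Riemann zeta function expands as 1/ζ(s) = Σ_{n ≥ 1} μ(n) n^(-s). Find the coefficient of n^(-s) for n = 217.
μ(217) = 1

Factor n = 217 = 7 · 31. μ(n) = 0 if any exponent ≥ 2 (not squarefree); otherwise μ(n) = (−1)^{ω(n)} where ω(n) is the number of distinct prime factors. Applying: μ(217) = 1.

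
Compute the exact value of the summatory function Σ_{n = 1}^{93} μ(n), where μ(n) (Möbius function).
Σ_{n ≤ 93} μ(n) = 0

Compute μ(n) for each 1 ≤ n ≤ 93: μ(1) = 1, μ(2) = -1, μ(3) = -1, μ(4) = 0, μ(5) = -1, μ(6) = 1, μ(7) = -1, μ(8) = 0, μ(9) = 0, μ(10) = 1, μ(11) = -1, μ(12) = 0, μ(13) = -1, μ(14) = 1, μ(15) = 1, μ(16) = 0, μ(17) = -1, μ(18) = 0, μ(19) = -1, μ(20) = 0, μ(21) = 1, μ(22) = 1, μ(23) = -1, μ(24) = 0, μ(25) = 0, μ(26) = 1, μ(27) = 0, μ(28) = 0, μ(29) = -1, μ(30) = -1, μ(31) = -1, μ(32) = 0, μ(33) = 1, μ(34) = 1, μ(35) = 1, μ(36) = 0, μ(37) = -1, μ(38) = 1, μ(39) = 1, μ(40) = 0, μ(41) = -1, μ(42) = -1, μ(43) = -1, μ(44) = 0, μ(45) = 0, μ(46) = 1, μ(47) = -1, μ(48) = 0, μ(49) = 0, μ(50) = 0, μ(51) = 1, μ(52) = 0, μ(53) = -1, μ(54) = 0, μ(55) = 1, μ(56) = 0, μ(57) = 1, μ(58) = 1, μ(59) = -1, μ(60) = 0, μ(61) = -1, μ(62) = 1, μ(63) = 0, μ(64) = 0, μ(65) = 1, μ(66) = -1, μ(67) = -1, μ(68) = 0, μ(69) = 1, μ(70) = -1, μ(71) = -1, μ(72) = 0, μ(73) = -1, μ(74) = 1, μ(75) = 0, μ(76) = 0, μ(77) = 1, μ(78) = -1, μ(79) = -1, μ(80) = 0, μ(81) = 0, μ(82) = 1, μ(83) = -1, μ(84) = 0, μ(85) = 1, μ(86) = 1, μ(87) = 1, μ(88) = 0, μ(89) = -1, μ(90) = 0, μ(91) = 1, μ(92) = 0, μ(93) = 1. Summing all 93 values: 0. (Mertens function M(x) = Σ_{n ≤ x} μ(n); on average M(x) should be small (PNT ⟺ M(x) = o(x)).)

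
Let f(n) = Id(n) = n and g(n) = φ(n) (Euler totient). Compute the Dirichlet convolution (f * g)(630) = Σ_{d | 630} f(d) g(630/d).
(Id * φ)(630) = 7371

Divisors of 630: [1, 2, 3, 5, 6, 7, 9, 10, 14, 15, 18, 21, 30, 35, 42, 45, 63, 70, 90, 105, 126, 210, 315, 630]. For each d | 630:
  d = 1: Id(1) · φ(630/1) = 1 · 144 = 144
  d = 2: Id(2) · φ(630/2) = 2 · 144 = 288
  d = 3: Id(3) · φ(630/3) = 3 · 48 = 144
  d = 5: Id(5) · φ(630/5) = 5 · 36 = 180
  d = 6: Id(6) · φ(630/6) = 6 · 48 = 288
  d = 7: Id(7) · φ(630/7) = 7 · 24 = 168
  d = 9: Id(9) · φ(630/9) = 9 · 24 = 216
  d = 10: Id(10) · φ(630/10) = 10 · 36 = 360
  d = 14: Id(14) · φ(630/14) = 14 · 24 = 336
  d = 15: Id(15) · φ(630/15) = 15 · 12 = 180
  d = 18: Id(18) · φ(630/18) = 18 · 24 = 432
  d = 21: Id(21) · φ(630/21) = 21 · 8 = 168
  d = 30: Id(30) · φ(630/30) = 30 · 12 = 360
  d = 35: Id(35) · φ(630/35) = 35 · 6 = 210
  d = 42: Id(42) · φ(630/42) = 42 · 8 = 336
  d = 45: Id(45) · φ(630/45) = 45 · 6 = 270
  d = 63: Id(63) · φ(630/63) = 63 · 4 = 252
  d = 70: Id(70) · φ(630/70) = 70 · 6 = 420
  d = 90: Id(90) · φ(630/90) = 90 · 6 = 540
  d = 105: Id(105) · φ(630/105) = 105 · 2 = 210
  d = 126: Id(126) · φ(630/126) = 126 · 4 = 504
  d = 210: Id(210) · φ(630/210) = 210 · 2 = 420
  d = 315: Id(315) · φ(630/315) = 315 · 1 = 315
  d = 630: Id(630) · φ(630/630) = 630 · 1 = 630
Summing: (Id * φ)(630) = 144 + 288 + 144 + 180 + 288 + 168 + 216 + 360 + 336 + 180 + 432 + 168 + 360 + 210 + 336 + 270 + 252 + 420 + 540 + 210 + 504 + 420 + 315 + 630 = 7371.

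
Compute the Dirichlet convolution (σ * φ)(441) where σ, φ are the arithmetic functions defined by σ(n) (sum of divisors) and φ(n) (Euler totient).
(σ * φ)(441) = 3969

Divisors of 441: [1, 3, 7, 9, 21, 49, 63, 147, 441]. For each d | 441:
  d = 1: σ(1) · φ(441/1) = 1 · 252 = 252
  d = 3: σ(3) · φ(441/3) = 4 · 84 = 336
  d = 7: σ(7) · φ(441/7) = 8 · 36 = 288
  d = 9: σ(9) · φ(441/9) = 13 · 42 = 546
  d = 21: σ(21) · φ(441/21) = 32 · 12 = 384
  d = 49: σ(49) · φ(441/49) = 57 · 6 = 342
  d = 63: σ(63) · φ(441/63) = 104 · 6 = 624
  d = 147: σ(147) · φ(441/147) = 228 · 2 = 456
  d = 441: σ(441) · φ(441/441) = 741 · 1 = 741
Summing: (σ * φ)(441) = 252 + 336 + 288 + 546 + 384 + 342 + 624 + 456 + 741 = 3969.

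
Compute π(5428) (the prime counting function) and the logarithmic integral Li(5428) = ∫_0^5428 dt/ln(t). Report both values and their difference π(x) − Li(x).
π(5428) = 716;  Li(5428) ≈ 734.29;  π(x) − Li(x) ≈ -18.29.

Direct count of primes ≤ 5428 gives π(5428) = 716. Numerical evaluation of the logarithmic integral gives Li(5428) ≈ 734.29. The difference π(x) − Li(x) ≈ -18.29 is typically negative for small/moderate x (Li(x) overestimates), though Littlewood's theorem shows this sign changes infinitely often.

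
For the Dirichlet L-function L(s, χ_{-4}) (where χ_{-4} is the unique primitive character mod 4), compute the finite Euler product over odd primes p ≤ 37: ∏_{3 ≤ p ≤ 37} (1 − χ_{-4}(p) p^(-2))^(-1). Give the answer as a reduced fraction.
∏ = 136633422149134339/149104402366464000

The odd primes p ≤ 37 are [3, 5, 7, 11, 13, 17, 19, 23, 29, 31, 37]. For each, χ(p) = 1 if p ≡ 1 mod 4, χ(p) = −1 if p ≡ 3 mod 4. Taking (1 − χ(p)/p^2)^(-1) = p^2/(p^2 − χ(p)): (1 − (-1)/3^2)^(-1) · (1 − (1)/5^2)^(-1) · (1 − (-1)/7^2)^(-1) · (1 − (-1)/11^2)^(-1) · (1 − (1)/13^2)^(-1) · (1 − (1)/17^2)^(-1) · (1 − (-1)/19^2)^(-1) · (1 − (-1)/23^2)^(-1) · (1 − (1)/29^2)^(-1) · (1 − (-1)/31^2)^(-1) · (1 − (1)/37^2)^(-1) = 136633422149134339/149104402366464000.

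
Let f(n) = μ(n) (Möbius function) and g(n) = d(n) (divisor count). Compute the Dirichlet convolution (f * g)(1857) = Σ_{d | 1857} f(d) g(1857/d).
(μ * d)(1857) = 1

Divisors of 1857: [1, 3, 619, 1857]. For each d | 1857:
  d = 1: μ(1) · d(1857/1) = 1 · 4 = 4
  d = 3: μ(3) · d(1857/3) = -1 · 2 = -2
  d = 619: μ(619) · d(1857/619) = -1 · 2 = -2
  d = 1857: μ(1857) · d(1857/1857) = 1 · 1 = 1
Summing: (μ * d)(1857) = 4 + -2 + -2 + 1 = 1.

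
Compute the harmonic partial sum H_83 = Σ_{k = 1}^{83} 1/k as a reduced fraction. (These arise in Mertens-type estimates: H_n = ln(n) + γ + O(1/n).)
H_83 = 3672441655127796364812512959533039359/734184632222154704090370027645633600

Direct summation: H_83 = 1 + 1/2 + ... + 1/83. The least common denominator is lcm(1, ..., 83) = 8076030954443701744994070304101969600; over this denominator the numerator is 8076030954443701744994070304101969600 + 4038015477221850872497035152050984800 + 2692010318147900581664690101367323200 + 2019007738610925436248517576025492400 + 1615206190888740348998814060820393920 + 1346005159073950290832345050683661600 + 1153718707777671677856295757728852800 + 1009503869305462718124258788012746200 + 897336772715966860554896700455774400 + 807603095444370174499407030410196960 + 734184632222154704090370027645633600 + 673002579536975145416172525341830800 + 621233150341823211153390023392459200 + 576859353888835838928147878864426400 + 538402063629580116332938020273464640 + 504751934652731359062129394006373100 + 475060644379041279117298253182468800 + 448668386357983430277448350227887200 + 425054260760194828683898437057998400 + 403801547722185087249703515205098480 + 384572902592557225952098585909617600 + 367092316111077352045185013822816800 + 351131780627987032391046534960955200 + 336501289768487572708086262670915400 + 323041238177748069799762812164078784 + 310616575170911605576695011696229600 + 299112257571988953518298900151924800 + 288429676944417919464073939432213200 + 278483826015300060172209320831102400 + 269201031814790058166469010136732320 + 260517127562700056290131300132321600 + 252375967326365679531064697003186550 + 244728210740718234696790009215211200 + 237530322189520639558649126591234400 + 230743741555534335571259151545770560 + 224334193178991715138724175113943600 + 218271106876856803918758656867620800 + 212527130380097414341949218528999200 + 207077716780607737051130007797486400 + 201900773861092543624851757602549240 + 196976364742529310853513909856145600 + 192286451296278612976049292954808800 + 187814673359155854534745821025627200 + 183546158055538676022592506911408400 + 179467354543193372110979340091154880 + 175565890313993516195523267480477600 + 171830445839227696702001495831956800 + 168250644884243786354043131335457700 + 164816958253953096836613679675550400 + 161520619088874034899881406082039392 + 158353548126347093039099417727489600 + 155308287585455802788347505848114800 + 152377942536673617830076798190603200 + 149556128785994476759149450075962400 + 146836926444430940818074005529126720 + 144214838472208959732036969716106600 + 141684753586731609561299479019332800 + 139241913007650030086104660415551200 + 136881880583791554999899496679694400 + 134600515907395029083234505068366160 + 132393950072847569590066726296753600 + 130258563781350028145065650066160800 + 128190967530852408650699528636539200 + 126187983663182839765532348501593275 + 124246630068364642230678004678491840 + 122364105370359117348395004607605600 + 120537775439458234999911497076148800 + 118765161094760319779324563295617200 + 117043926875995677463682178320318400 + 115371870777767167785629575772885280 + 113746914851319742887240426818337600 + 112167096589495857569362087556971800 + 110630561019776736232795483617835200 + 109135553438428401959379328433810400 + 107680412725916023266587604054692928 + 106263565190048707170974609264499600 + 104883518888879243441481432520804800 + 103538858390303868525565003898743200 + 102228239929667110696127472203822400 + 100950386930546271812425878801274620 + 99704085857329651172766300050641600 + 98488182371264655426756954928072800 + 97301577764381948734868316916891200 = 40396858206405760012937642554863432949, so H_83 = 40396858206405760012937642554863432949/8076030954443701744994070304101969600; reducing by gcd(40396858206405760012937642554863432949, 8076030954443701744994070304101969600) = 11 gives 3672441655127796364812512959533039359/734184632222154704090370027645633600 ≈ 5.00207. (The PNT-adjacent estimate ln(83) + γ ≈ 4.99606 matches within O(1/n).)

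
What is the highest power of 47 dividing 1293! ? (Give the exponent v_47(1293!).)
v_47(1293!) = 27

Legendre's formula: v_p(n!) = Σ_{k ≥ 1} ⌊n / p^k⌋. For p = 47, n = 1293, the terms are:
  ⌊1293/47^1⌋ = ⌊1293/47⌋ = 27
(the next term ⌊1293/47^2⌋ = 0, terminating the sum). Summing: v_47(1293!) = 27 = 27.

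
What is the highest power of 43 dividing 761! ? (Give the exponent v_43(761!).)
v_43(761!) = 17

Legendre's formula: v_p(n!) = Σ_{k ≥ 1} ⌊n / p^k⌋. For p = 43, n = 761, the terms are:
  ⌊761/43^1⌋ = ⌊761/43⌋ = 17
(the next term ⌊761/43^2⌋ = 0, terminating the sum). Summing: v_43(761!) = 17 = 17.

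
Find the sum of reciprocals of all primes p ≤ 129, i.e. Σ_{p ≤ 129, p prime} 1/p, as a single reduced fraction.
Σ 1/p = 7457575819106455685806801283735357697478405891621/4014476939333036189094441199026045136645885247730

π(129) = 31, so the primes ≤ 129 are [2, 3, 5, 7, 11, 13, 17, 19, 23, 29, 31, 37, 41, 43, 47, 53, 59, 61, 67, 71, 73, 79, 83, 89, 97, 101, 103, 107, 109, 113, 127]. Summing 1/p over these primes: 7457575819106455685806801283735357697478405891621/4014476939333036189094441199026045136645885247730 ≈ 1.8577. Mertens estimate ln ln(129) + 0.2615 ≈ 1.8425.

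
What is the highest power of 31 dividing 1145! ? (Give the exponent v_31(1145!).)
v_31(1145!) = 37

Legendre's formula: v_p(n!) = Σ_{k ≥ 1} ⌊n / p^k⌋. For p = 31, n = 1145, the terms are:
  ⌊1145/31^1⌋ = ⌊1145/31⌋ = 36
  ⌊1145/31^2⌋ = ⌊1145/961⌋ = 1
(the next term ⌊1145/31^3⌋ = 0, terminating the sum). Summing: v_31(1145!) = 36 + 1 = 37.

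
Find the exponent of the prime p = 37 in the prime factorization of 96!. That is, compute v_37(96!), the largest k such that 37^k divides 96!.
v_37(96!) = 2

Legendre's formula: v_p(n!) = Σ_{k ≥ 1} ⌊n / p^k⌋. For p = 37, n = 96, the terms are:
  ⌊96/37^1⌋ = ⌊96/37⌋ = 2
(the next term ⌊96/37^2⌋ = 0, terminating the sum). Summing: v_37(96!) = 2 = 2.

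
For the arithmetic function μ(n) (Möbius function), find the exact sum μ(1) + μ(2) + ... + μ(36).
Σ_{n ≤ 36} μ(n) = -1

Compute μ(n) for each 1 ≤ n ≤ 36: μ(1) = 1, μ(2) = -1, μ(3) = -1, μ(4) = 0, μ(5) = -1, μ(6) = 1, μ(7) = -1, μ(8) = 0, μ(9) = 0, μ(10) = 1, μ(11) = -1, μ(12) = 0, μ(13) = -1, μ(14) = 1, μ(15) = 1, μ(16) = 0, μ(17) = -1, μ(18) = 0, μ(19) = -1, μ(20) = 0, μ(21) = 1, μ(22) = 1, μ(23) = -1, μ(24) = 0, μ(25) = 0, μ(26) = 1, μ(27) = 0, μ(28) = 0, μ(29) = -1, μ(30) = -1, μ(31) = -1, μ(32) = 0, μ(33) = 1, μ(34) = 1, μ(35) = 1, μ(36) = 0. Summing all 36 values: -1. (Mertens function M(x) = Σ_{n ≤ x} μ(n); on average M(x) should be small (PNT ⟺ M(x) = o(x)).)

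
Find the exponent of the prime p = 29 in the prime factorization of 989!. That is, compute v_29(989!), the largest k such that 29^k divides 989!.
v_29(989!) = 35

Legendre's formula: v_p(n!) = Σ_{k ≥ 1} ⌊n / p^k⌋. For p = 29, n = 989, the terms are:
  ⌊989/29^1⌋ = ⌊989/29⌋ = 34
  ⌊989/29^2⌋ = ⌊989/841⌋ = 1
(the next term ⌊989/29^3⌋ = 0, terminating the sum). Summing: v_29(989!) = 34 + 1 = 35.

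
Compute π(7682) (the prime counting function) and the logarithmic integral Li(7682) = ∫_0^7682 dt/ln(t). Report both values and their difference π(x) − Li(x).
π(7682) = 974;  Li(7682) ≈ 990.95;  π(x) − Li(x) ≈ -16.95.

Direct count of primes ≤ 7682 gives π(7682) = 974. Numerical evaluation of the logarithmic integral gives Li(7682) ≈ 990.95. The difference π(x) − Li(x) ≈ -16.95 is typically negative for small/moderate x (Li(x) overestimates), though Littlewood's theorem shows this sign changes infinitely often.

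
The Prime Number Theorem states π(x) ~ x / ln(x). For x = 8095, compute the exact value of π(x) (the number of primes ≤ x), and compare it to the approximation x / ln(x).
π(8095) = 1018;  x/ln(x) ≈ 899.54;  relative error ≈ 11.64%.

Directly count primes up to 8095: π(8095) = 1018. The PNT approximation gives 8095/ln(8095) ≈ 8095/8.99900 ≈ 899.54. Relative error (π(x) − x/ln(x)) / π(x) ≈ 11.64%; the approximation is known to undercount slightly (Li(x) is a better estimate).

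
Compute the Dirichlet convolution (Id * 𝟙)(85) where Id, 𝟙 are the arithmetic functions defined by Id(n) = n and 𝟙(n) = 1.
(Id * 𝟙)(85) = 108

Divisors of 85: [1, 5, 17, 85]. For each d | 85:
  d = 1: Id(1) · 𝟙(85/1) = 1 · 1 = 1
  d = 5: Id(5) · 𝟙(85/5) = 5 · 1 = 5
  d = 17: Id(17) · 𝟙(85/17) = 17 · 1 = 17
  d = 85: Id(85) · 𝟙(85/85) = 85 · 1 = 85
Summing: (Id * 𝟙)(85) = 1 + 5 + 17 + 85 = 108.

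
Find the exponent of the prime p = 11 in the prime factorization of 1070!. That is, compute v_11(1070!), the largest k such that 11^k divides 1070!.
v_11(1070!) = 105

Legendre's formula: v_p(n!) = Σ_{k ≥ 1} ⌊n / p^k⌋. For p = 11, n = 1070, the terms are:
  ⌊1070/11^1⌋ = ⌊1070/11⌋ = 97
  ⌊1070/11^2⌋ = ⌊1070/121⌋ = 8
(the next term ⌊1070/11^3⌋ = 0, terminating the sum). Summing: v_11(1070!) = 97 + 8 = 105.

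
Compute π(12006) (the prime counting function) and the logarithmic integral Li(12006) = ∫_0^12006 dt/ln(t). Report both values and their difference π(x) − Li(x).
π(12006) = 1438;  Li(12006) ≈ 1461.74;  π(x) − Li(x) ≈ -23.74.

Direct count of primes ≤ 12006 gives π(12006) = 1438. Numerical evaluation of the logarithmic integral gives Li(12006) ≈ 1461.74. The difference π(x) − Li(x) ≈ -23.74 is typically negative for small/moderate x (Li(x) overestimates), though Littlewood's theorem shows this sign changes infinitely often.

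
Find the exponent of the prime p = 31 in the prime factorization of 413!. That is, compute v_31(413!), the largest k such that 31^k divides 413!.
v_31(413!) = 13

Legendre's formula: v_p(n!) = Σ_{k ≥ 1} ⌊n / p^k⌋. For p = 31, n = 413, the terms are:
  ⌊413/31^1⌋ = ⌊413/31⌋ = 13
(the next term ⌊413/31^2⌋ = 0, terminating the sum). Summing: v_31(413!) = 13 = 13.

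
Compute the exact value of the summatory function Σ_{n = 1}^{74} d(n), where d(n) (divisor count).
Σ_{n ≤ 74} d(n) = 332

Compute d(n) for each 1 ≤ n ≤ 74: d(1) = 1, d(2) = 2, d(3) = 2, d(4) = 3, d(5) = 2, d(6) = 4, d(7) = 2, d(8) = 4, d(9) = 3, d(10) = 4, d(11) = 2, d(12) = 6, d(13) = 2, d(14) = 4, d(15) = 4, d(16) = 5, d(17) = 2, d(18) = 6, d(19) = 2, d(20) = 6, d(21) = 4, d(22) = 4, d(23) = 2, d(24) = 8, d(25) = 3, d(26) = 4, d(27) = 4, d(28) = 6, d(29) = 2, d(30) = 8, d(31) = 2, d(32) = 6, d(33) = 4, d(34) = 4, d(35) = 4, d(36) = 9, d(37) = 2, d(38) = 4, d(39) = 4, d(40) = 8, d(41) = 2, d(42) = 8, d(43) = 2, d(44) = 6, d(45) = 6, d(46) = 4, d(47) = 2, d(48) = 10, d(49) = 3, d(50) = 6, d(51) = 4, d(52) = 6, d(53) = 2, d(54) = 8, d(55) = 4, d(56) = 8, d(57) = 4, d(58) = 4, d(59) = 2, d(60) = 12, d(61) = 2, d(62) = 4, d(63) = 6, d(64) = 7, d(65) = 4, d(66) = 8, d(67) = 2, d(68) = 6, d(69) = 4, d(70) = 8, d(71) = 2, d(72) = 12, d(73) = 2, d(74) = 4. Summing all 74 values: 332. (Dirichlet's divisor formula: Σ_{n ≤ x} d(n) = x ln(x) + (2γ − 1) x + O(√x). For x = 74, the asymptotic estimate is ≈ 329.93.)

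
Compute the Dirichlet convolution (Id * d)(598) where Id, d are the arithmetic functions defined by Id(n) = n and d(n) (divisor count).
(Id * d)(598) = 1500

Divisors of 598: [1, 2, 13, 23, 26, 46, 299, 598]. For each d | 598:
  d = 1: Id(1) · d(598/1) = 1 · 8 = 8
  d = 2: Id(2) · d(598/2) = 2 · 4 = 8
  d = 13: Id(13) · d(598/13) = 13 · 4 = 52
  d = 23: Id(23) · d(598/23) = 23 · 4 = 92
  d = 26: Id(26) · d(598/26) = 26 · 2 = 52
  d = 46: Id(46) · d(598/46) = 46 · 2 = 92
  d = 299: Id(299) · d(598/299) = 299 · 2 = 598
  d = 598: Id(598) · d(598/598) = 598 · 1 = 598
Summing: (Id * d)(598) = 8 + 8 + 52 + 92 + 52 + 92 + 598 + 598 = 1500.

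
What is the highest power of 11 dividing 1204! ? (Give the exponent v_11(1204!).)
v_11(1204!) = 118

Legendre's formula: v_p(n!) = Σ_{k ≥ 1} ⌊n / p^k⌋. For p = 11, n = 1204, the terms are:
  ⌊1204/11^1⌋ = ⌊1204/11⌋ = 109
  ⌊1204/11^2⌋ = ⌊1204/121⌋ = 9
(the next term ⌊1204/11^3⌋ = 0, terminating the sum). Summing: v_11(1204!) = 109 + 9 = 118.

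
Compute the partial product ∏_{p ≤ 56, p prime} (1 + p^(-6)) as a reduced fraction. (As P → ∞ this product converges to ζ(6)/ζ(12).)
∏ = 360549358903447598496102606972302575686854635195266223026920975630213276302501208168000000/354490140797970318435085924328566932610522860437094896232244152761372626351680260596056897

The primes p ≤ 56 are [2, 3, 5, 7, 11, 13, 17, 19, 23, 29, 31, 37, 41, 43, 47, 53]. For each, (1 + 1/p^6) = (p^6 + 1)/p^6. Multiplying these fractions over p ∈ [2, 3, 5, 7, 11, 13, 17, 19, 23, 29, 31, 37, 41, 43, 47, 53] gives 360549358903447598496102606972302575686854635195266223026920975630213276302501208168000000/354490140797970318435085924328566932610522860437094896232244152761372626351680260596056897. (In the limit P → ∞ this tends to ζ(6)/ζ(12).)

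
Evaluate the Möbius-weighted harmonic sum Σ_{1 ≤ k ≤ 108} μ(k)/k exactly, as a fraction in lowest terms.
Σ μ(k)/k = -471587355397623908340013564541943736683/61104193276071414630466614650954086866535

Values of μ(k) for 1 ≤ k ≤ 108: μ(1) = 1, μ(2) = -1, μ(3) = -1, μ(5) = -1, μ(6) = 1, μ(7) = -1, μ(10) = 1, μ(11) = -1, μ(13) = -1, μ(14) = 1, μ(15) = 1, μ(17) = -1, μ(19) = -1, μ(21) = 1, μ(22) = 1, μ(23) = -1, μ(26) = 1, μ(29) = -1, μ(30) = -1, μ(31) = -1, μ(33) = 1, μ(34) = 1, μ(35) = 1, μ(37) = -1, μ(38) = 1, μ(39) = 1, μ(41) = -1, μ(42) = -1, μ(43) = -1, μ(46) = 1, μ(47) = -1, μ(51) = 1, μ(53) = -1, μ(55) = 1, μ(57) = 1, μ(58) = 1, μ(59) = -1, μ(61) = -1, μ(62) = 1, μ(65) = 1, μ(66) = -1, μ(67) = -1, μ(69) = 1, μ(70) = -1, μ(71) = -1, μ(73) = -1, μ(74) = 1, μ(77) = 1, μ(78) = -1, μ(79) = -1, μ(82) = 1, μ(83) = -1, μ(85) = 1, μ(86) = 1, μ(87) = 1, μ(89) = -1, μ(91) = 1, μ(93) = 1, μ(94) = 1, μ(95) = 1, μ(97) = -1, μ(101) = -1, μ(102) = -1, μ(103) = -1, μ(105) = -1, μ(106) = 1, μ(107) = -1, with μ = 0 on non-squarefree integers. Summing μ(k)/k for k where μ(k) ≠ 0 gives -471587355397623908340013564541943736683/61104193276071414630466614650954086866535 ≈ -0.0077. (PNT ⟺ this sum → 0 as n → ∞.)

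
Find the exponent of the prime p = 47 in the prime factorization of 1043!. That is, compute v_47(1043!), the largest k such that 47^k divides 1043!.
v_47(1043!) = 22

Legendre's formula: v_p(n!) = Σ_{k ≥ 1} ⌊n / p^k⌋. For p = 47, n = 1043, the terms are:
  ⌊1043/47^1⌋ = ⌊1043/47⌋ = 22
(the next term ⌊1043/47^2⌋ = 0, terminating the sum). Summing: v_47(1043!) = 22 = 22.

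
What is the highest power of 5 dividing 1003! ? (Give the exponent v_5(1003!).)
v_5(1003!) = 249

Legendre's formula: v_p(n!) = Σ_{k ≥ 1} ⌊n / p^k⌋. For p = 5, n = 1003, the terms are:
  ⌊1003/5^1⌋ = ⌊1003/5⌋ = 200
  ⌊1003/5^2⌋ = ⌊1003/25⌋ = 40
  ⌊1003/5^3⌋ = ⌊1003/125⌋ = 8
  ⌊1003/5^4⌋ = ⌊1003/625⌋ = 1
(the next term ⌊1003/5^5⌋ = 0, terminating the sum). Summing: v_5(1003!) = 200 + 40 + 8 + 1 = 249.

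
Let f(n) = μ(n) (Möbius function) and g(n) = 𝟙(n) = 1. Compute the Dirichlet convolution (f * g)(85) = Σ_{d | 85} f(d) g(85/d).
(μ * 𝟙)(85) = 0

Divisors of 85: [1, 5, 17, 85]. For each d | 85:
  d = 1: μ(1) · 𝟙(85/1) = 1 · 1 = 1
  d = 5: μ(5) · 𝟙(85/5) = -1 · 1 = -1
  d = 17: μ(17) · 𝟙(85/17) = -1 · 1 = -1
  d = 85: μ(85) · 𝟙(85/85) = 1 · 1 = 1
Summing: (μ * 𝟙)(85) = 1 + -1 + -1 + 1 = 0.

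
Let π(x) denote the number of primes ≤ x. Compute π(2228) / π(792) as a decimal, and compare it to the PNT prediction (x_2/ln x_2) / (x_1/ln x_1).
π(2228)/π(792) = 331/138 ≈ 2.3986;  PNT prediction ≈ 2.4357.

π(792) = 138 and π(2228) = 331, so π(2228)/π(792) ≈ 2.3986. The PNT-predicted ratio is (2228/ln(2228)) / (792/ln(792)) ≈ 2.4357. The two agree to within a few percent, as expected.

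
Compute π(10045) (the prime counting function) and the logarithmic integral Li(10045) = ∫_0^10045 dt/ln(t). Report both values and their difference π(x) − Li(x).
π(10045) = 1233;  Li(10045) ≈ 1251.02;  π(x) − Li(x) ≈ -18.02.

Direct count of primes ≤ 10045 gives π(10045) = 1233. Numerical evaluation of the logarithmic integral gives Li(10045) ≈ 1251.02. The difference π(x) − Li(x) ≈ -18.02 is typically negative for small/moderate x (Li(x) overestimates), though Littlewood's theorem shows this sign changes infinitely often.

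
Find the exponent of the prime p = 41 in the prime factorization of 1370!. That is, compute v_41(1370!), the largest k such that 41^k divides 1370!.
v_41(1370!) = 33

Legendre's formula: v_p(n!) = Σ_{k ≥ 1} ⌊n / p^k⌋. For p = 41, n = 1370, the terms are:
  ⌊1370/41^1⌋ = ⌊1370/41⌋ = 33
(the next term ⌊1370/41^2⌋ = 0, terminating the sum). Summing: v_41(1370!) = 33 = 33.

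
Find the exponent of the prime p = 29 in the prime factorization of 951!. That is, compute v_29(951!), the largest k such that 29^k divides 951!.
v_29(951!) = 33

Legendre's formula: v_p(n!) = Σ_{k ≥ 1} ⌊n / p^k⌋. For p = 29, n = 951, the terms are:
  ⌊951/29^1⌋ = ⌊951/29⌋ = 32
  ⌊951/29^2⌋ = ⌊951/841⌋ = 1
(the next term ⌊951/29^3⌋ = 0, terminating the sum). Summing: v_29(951!) = 32 + 1 = 33.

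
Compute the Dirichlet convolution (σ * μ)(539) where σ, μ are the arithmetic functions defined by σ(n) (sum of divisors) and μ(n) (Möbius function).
(σ * μ)(539) = 539

Divisors of 539: [1, 7, 11, 49, 77, 539]. For each d | 539:
  d = 1: σ(1) · μ(539/1) = 1 · 0 = 0
  d = 7: σ(7) · μ(539/7) = 8 · 1 = 8
  d = 11: σ(11) · μ(539/11) = 12 · 0 = 0
  d = 49: σ(49) · μ(539/49) = 57 · -1 = -57
  d = 77: σ(77) · μ(539/77) = 96 · -1 = -96
  d = 539: σ(539) · μ(539/539) = 684 · 1 = 684
Summing: (σ * μ)(539) = 0 + 8 + 0 + -57 + -96 + 684 = 539.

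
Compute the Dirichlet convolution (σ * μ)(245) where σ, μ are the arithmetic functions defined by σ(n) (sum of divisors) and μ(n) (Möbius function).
(σ * μ)(245) = 245

Divisors of 245: [1, 5, 7, 35, 49, 245]. For each d | 245:
  d = 1: σ(1) · μ(245/1) = 1 · 0 = 0
  d = 5: σ(5) · μ(245/5) = 6 · 0 = 0
  d = 7: σ(7) · μ(245/7) = 8 · 1 = 8
  d = 35: σ(35) · μ(245/35) = 48 · -1 = -48
  d = 49: σ(49) · μ(245/49) = 57 · -1 = -57
  d = 245: σ(245) · μ(245/245) = 342 · 1 = 342
Summing: (σ * μ)(245) = 0 + 0 + 8 + -48 + -57 + 342 = 245.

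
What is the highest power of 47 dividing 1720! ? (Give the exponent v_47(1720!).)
v_47(1720!) = 36

Legendre's formula: v_p(n!) = Σ_{k ≥ 1} ⌊n / p^k⌋. For p = 47, n = 1720, the terms are:
  ⌊1720/47^1⌋ = ⌊1720/47⌋ = 36
(the next term ⌊1720/47^2⌋ = 0, terminating the sum). Summing: v_47(1720!) = 36 = 36.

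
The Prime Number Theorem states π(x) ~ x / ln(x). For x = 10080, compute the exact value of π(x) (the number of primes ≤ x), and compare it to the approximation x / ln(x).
π(10080) = 1237;  x/ln(x) ≈ 1093.48;  relative error ≈ 11.60%.

Directly count primes up to 10080: π(10080) = 1237. The PNT approximation gives 10080/ln(10080) ≈ 10080/9.21831 ≈ 1093.48. Relative error (π(x) − x/ln(x)) / π(x) ≈ 11.60%; the approximation is known to undercount slightly (Li(x) is a better estimate).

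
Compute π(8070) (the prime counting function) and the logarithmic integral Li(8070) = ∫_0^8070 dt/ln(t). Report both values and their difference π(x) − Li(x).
π(8070) = 1014;  Li(8070) ≈ 1034.20;  π(x) − Li(x) ≈ -20.20.

Direct count of primes ≤ 8070 gives π(8070) = 1014. Numerical evaluation of the logarithmic integral gives Li(8070) ≈ 1034.20. The difference π(x) − Li(x) ≈ -20.20 is typically negative for small/moderate x (Li(x) overestimates), though Littlewood's theorem shows this sign changes infinitely often.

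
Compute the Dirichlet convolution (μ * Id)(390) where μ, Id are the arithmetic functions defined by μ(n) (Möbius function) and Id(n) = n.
(μ * Id)(390) = 96

Divisors of 390: [1, 2, 3, 5, 6, 10, 13, 15, 26, 30, 39, 65, 78, 130, 195, 390]. For each d | 390:
  d = 1: μ(1) · Id(390/1) = 1 · 390 = 390
  d = 2: μ(2) · Id(390/2) = -1 · 195 = -195
  d = 3: μ(3) · Id(390/3) = -1 · 130 = -130
  d = 5: μ(5) · Id(390/5) = -1 · 78 = -78
  d = 6: μ(6) · Id(390/6) = 1 · 65 = 65
  d = 10: μ(10) · Id(390/10) = 1 · 39 = 39
  d = 13: μ(13) · Id(390/13) = -1 · 30 = -30
  d = 15: μ(15) · Id(390/15) = 1 · 26 = 26
  d = 26: μ(26) · Id(390/26) = 1 · 15 = 15
  d = 30: μ(30) · Id(390/30) = -1 · 13 = -13
  d = 39: μ(39) · Id(390/39) = 1 · 10 = 10
  d = 65: μ(65) · Id(390/65) = 1 · 6 = 6
  d = 78: μ(78) · Id(390/78) = -1 · 5 = -5
  d = 130: μ(130) · Id(390/130) = -1 · 3 = -3
  d = 195: μ(195) · Id(390/195) = -1 · 2 = -2
  d = 390: μ(390) · Id(390/390) = 1 · 1 = 1
Summing: (μ * Id)(390) = 390 + -195 + -130 + -78 + 65 + 39 + -30 + 26 + 15 + -13 + 10 + 6 + -5 + -3 + -2 + 1 = 96.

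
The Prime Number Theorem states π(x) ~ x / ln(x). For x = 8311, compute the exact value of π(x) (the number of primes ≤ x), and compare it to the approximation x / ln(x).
π(8311) = 1043;  x/ln(x) ≈ 920.85;  relative error ≈ 11.71%.

Directly count primes up to 8311: π(8311) = 1043. The PNT approximation gives 8311/ln(8311) ≈ 8311/9.02534 ≈ 920.85. Relative error (π(x) − x/ln(x)) / π(x) ≈ 11.71%; the approximation is known to undercount slightly (Li(x) is a better estimate).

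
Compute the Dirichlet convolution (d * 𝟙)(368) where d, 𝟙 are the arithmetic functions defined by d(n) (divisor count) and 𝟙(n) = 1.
(d * 𝟙)(368) = 45

Divisors of 368: [1, 2, 4, 8, 16, 23, 46, 92, 184, 368]. For each d | 368:
  d = 1: d(1) · 𝟙(368/1) = 1 · 1 = 1
  d = 2: d(2) · 𝟙(368/2) = 2 · 1 = 2
  d = 4: d(4) · 𝟙(368/4) = 3 · 1 = 3
  d = 8: d(8) · 𝟙(368/8) = 4 · 1 = 4
  d = 16: d(16) · 𝟙(368/16) = 5 · 1 = 5
  d = 23: d(23) · 𝟙(368/23) = 2 · 1 = 2
  d = 46: d(46) · 𝟙(368/46) = 4 · 1 = 4
  d = 92: d(92) · 𝟙(368/92) = 6 · 1 = 6
  d = 184: d(184) · 𝟙(368/184) = 8 · 1 = 8
  d = 368: d(368) · 𝟙(368/368) = 10 · 1 = 10
Summing: (d * 𝟙)(368) = 1 + 2 + 3 + 4 + 5 + 2 + 4 + 6 + 8 + 10 = 45.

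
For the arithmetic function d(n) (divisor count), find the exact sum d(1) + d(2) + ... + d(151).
Σ_{n ≤ 151} d(n) = 782

Compute d(n) for each 1 ≤ n ≤ 151: d(1) = 1, d(2) = 2, d(3) = 2, d(4) = 3, d(5) = 2, d(6) = 4, d(7) = 2, d(8) = 4, d(9) = 3, d(10) = 4, d(11) = 2, d(12) = 6, d(13) = 2, d(14) = 4, d(15) = 4, d(16) = 5, d(17) = 2, d(18) = 6, d(19) = 2, d(20) = 6, d(21) = 4, d(22) = 4, d(23) = 2, d(24) = 8, d(25) = 3, d(26) = 4, d(27) = 4, d(28) = 6, d(29) = 2, d(30) = 8, d(31) = 2, d(32) = 6, d(33) = 4, d(34) = 4, d(35) = 4, d(36) = 9, d(37) = 2, d(38) = 4, d(39) = 4, d(40) = 8, d(41) = 2, d(42) = 8, d(43) = 2, d(44) = 6, d(45) = 6, d(46) = 4, d(47) = 2, d(48) = 10, d(49) = 3, d(50) = 6, d(51) = 4, d(52) = 6, d(53) = 2, d(54) = 8, d(55) = 4, d(56) = 8, d(57) = 4, d(58) = 4, d(59) = 2, d(60) = 12, d(61) = 2, d(62) = 4, d(63) = 6, d(64) = 7, d(65) = 4, d(66) = 8, d(67) = 2, d(68) = 6, d(69) = 4, d(70) = 8, d(71) = 2, d(72) = 12, d(73) = 2, d(74) = 4, d(75) = 6, d(76) = 6, d(77) = 4, d(78) = 8, d(79) = 2, d(80) = 10, d(81) = 5, d(82) = 4, d(83) = 2, d(84) = 12, d(85) = 4, d(86) = 4, d(87) = 4, d(88) = 8, d(89) = 2, d(90) = 12, d(91) = 4, d(92) = 6, d(93) = 4, d(94) = 4, d(95) = 4, d(96) = 12, d(97) = 2, d(98) = 6, d(99) = 6, d(100) = 9, d(101) = 2, d(102) = 8, d(103) = 2, d(104) = 8, d(105) = 8, d(106) = 4, d(107) = 2, d(108) = 12, d(109) = 2, d(110) = 8, d(111) = 4, d(112) = 10, d(113) = 2, d(114) = 8, d(115) = 4, d(116) = 6, d(117) = 6, d(118) = 4, d(119) = 4, d(120) = 16, d(121) = 3, d(122) = 4, d(123) = 4, d(124) = 6, d(125) = 4, d(126) = 12, d(127) = 2, d(128) = 8, d(129) = 4, d(130) = 8, d(131) = 2, d(132) = 12, d(133) = 4, d(134) = 4, d(135) = 8, d(136) = 8, d(137) = 2, d(138) = 8, d(139) = 2, d(140) = 12, d(141) = 4, d(142) = 4, d(143) = 4, d(144) = 15, d(145) = 4, d(146) = 4, d(147) = 6, d(148) = 6, d(149) = 2, d(150) = 12, d(151) = 2. Summing all 151 values: 782. (Dirichlet's divisor formula: Σ_{n ≤ x} d(n) = x ln(x) + (2γ − 1) x + O(√x). For x = 151, the asymptotic estimate is ≈ 780.93.)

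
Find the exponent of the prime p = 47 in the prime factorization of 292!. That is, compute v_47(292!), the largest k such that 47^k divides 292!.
v_47(292!) = 6

Legendre's formula: v_p(n!) = Σ_{k ≥ 1} ⌊n / p^k⌋. For p = 47, n = 292, the terms are:
  ⌊292/47^1⌋ = ⌊292/47⌋ = 6
(the next term ⌊292/47^2⌋ = 0, terminating the sum). Summing: v_47(292!) = 6 = 6.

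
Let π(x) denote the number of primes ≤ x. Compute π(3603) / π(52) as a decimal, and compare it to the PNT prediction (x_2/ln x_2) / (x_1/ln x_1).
π(3603)/π(52) = 503/15 ≈ 33.5333;  PNT prediction ≈ 33.4300.

π(52) = 15 and π(3603) = 503, so π(3603)/π(52) ≈ 33.5333. The PNT-predicted ratio is (3603/ln(3603)) / (52/ln(52)) ≈ 33.4300. The two agree to within a few percent, as expected.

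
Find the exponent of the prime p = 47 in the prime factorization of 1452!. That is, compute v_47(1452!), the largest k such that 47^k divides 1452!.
v_47(1452!) = 30

Legendre's formula: v_p(n!) = Σ_{k ≥ 1} ⌊n / p^k⌋. For p = 47, n = 1452, the terms are:
  ⌊1452/47^1⌋ = ⌊1452/47⌋ = 30
(the next term ⌊1452/47^2⌋ = 0, terminating the sum). Summing: v_47(1452!) = 30 = 30.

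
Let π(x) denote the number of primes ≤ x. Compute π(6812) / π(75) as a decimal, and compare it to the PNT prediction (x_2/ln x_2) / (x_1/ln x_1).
π(6812)/π(75) = 876/21 ≈ 41.7143;  PNT prediction ≈ 44.4282.

π(75) = 21 and π(6812) = 876, so π(6812)/π(75) ≈ 41.7143. The PNT-predicted ratio is (6812/ln(6812)) / (75/ln(75)) ≈ 44.4282. The two agree to within a few percent, as expected.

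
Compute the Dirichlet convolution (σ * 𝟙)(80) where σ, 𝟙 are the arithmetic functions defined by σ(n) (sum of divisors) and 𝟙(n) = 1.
(σ * 𝟙)(80) = 399

Divisors of 80: [1, 2, 4, 5, 8, 10, 16, 20, 40, 80]. For each d | 80:
  d = 1: σ(1) · 𝟙(80/1) = 1 · 1 = 1
  d = 2: σ(2) · 𝟙(80/2) = 3 · 1 = 3
  d = 4: σ(4) · 𝟙(80/4) = 7 · 1 = 7
  d = 5: σ(5) · 𝟙(80/5) = 6 · 1 = 6
  d = 8: σ(8) · 𝟙(80/8) = 15 · 1 = 15
  d = 10: σ(10) · 𝟙(80/10) = 18 · 1 = 18
  d = 16: σ(16) · 𝟙(80/16) = 31 · 1 = 31
  d = 20: σ(20) · 𝟙(80/20) = 42 · 1 = 42
  d = 40: σ(40) · 𝟙(80/40) = 90 · 1 = 90
  d = 80: σ(80) · 𝟙(80/80) = 186 · 1 = 186
Summing: (σ * 𝟙)(80) = 1 + 3 + 7 + 6 + 15 + 18 + 31 + 42 + 90 + 186 = 399.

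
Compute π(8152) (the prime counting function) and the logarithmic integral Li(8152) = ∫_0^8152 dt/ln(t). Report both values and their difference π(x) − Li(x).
π(8152) = 1023;  Li(8152) ≈ 1043.31;  π(x) − Li(x) ≈ -20.31.

Direct count of primes ≤ 8152 gives π(8152) = 1023. Numerical evaluation of the logarithmic integral gives Li(8152) ≈ 1043.31. The difference π(x) − Li(x) ≈ -20.31 is typically negative for small/moderate x (Li(x) overestimates), though Littlewood's theorem shows this sign changes infinitely often.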